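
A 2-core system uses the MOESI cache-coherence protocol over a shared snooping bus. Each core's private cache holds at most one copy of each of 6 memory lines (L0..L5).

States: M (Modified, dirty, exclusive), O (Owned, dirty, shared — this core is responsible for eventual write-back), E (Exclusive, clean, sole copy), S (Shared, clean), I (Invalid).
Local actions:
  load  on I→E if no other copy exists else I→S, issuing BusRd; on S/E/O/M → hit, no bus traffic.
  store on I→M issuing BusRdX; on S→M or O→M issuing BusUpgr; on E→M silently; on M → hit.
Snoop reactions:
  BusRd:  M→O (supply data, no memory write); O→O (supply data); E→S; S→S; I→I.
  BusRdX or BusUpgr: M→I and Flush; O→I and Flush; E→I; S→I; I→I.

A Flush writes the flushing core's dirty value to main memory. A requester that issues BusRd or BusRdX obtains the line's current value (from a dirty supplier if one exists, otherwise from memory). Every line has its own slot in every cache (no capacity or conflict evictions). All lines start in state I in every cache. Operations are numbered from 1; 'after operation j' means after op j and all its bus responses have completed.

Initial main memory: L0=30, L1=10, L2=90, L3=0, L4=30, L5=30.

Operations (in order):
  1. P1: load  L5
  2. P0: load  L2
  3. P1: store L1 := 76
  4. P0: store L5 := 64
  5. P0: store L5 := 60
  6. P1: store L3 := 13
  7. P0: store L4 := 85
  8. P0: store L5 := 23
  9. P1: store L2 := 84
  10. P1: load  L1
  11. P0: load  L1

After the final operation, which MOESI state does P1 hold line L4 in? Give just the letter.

state = I

  op1 P1: load  L5 → I/E on L5; bus BusRd; mem=30
  op2 P0: load  L2 → E/I on L2; bus BusRd; mem=90
  op3 P1: store L1 := 76 → I/M on L1; bus BusRdX; mem=10
  op4 P0: store L5 := 64 → M/I on L5; bus BusRdX; mem=30
  op5 P0: store L5 := 60 → M/I on L5; bus (none); mem=30
  op6 P1: store L3 := 13 → I/M on L3; bus BusRdX; mem=0
  op7 P0: store L4 := 85 → M/I on L4; bus BusRdX; mem=30
  op8 P0: store L5 := 23 → M/I on L5; bus (none); mem=30
  op9 P1: store L2 := 84 → I/M on L2; bus BusRdX; mem=90
  op10 P1: load  L1 → I/M on L1; bus (none); mem=10
  op11 P0: load  L1 → S/O on L1; bus BusRd; mem=10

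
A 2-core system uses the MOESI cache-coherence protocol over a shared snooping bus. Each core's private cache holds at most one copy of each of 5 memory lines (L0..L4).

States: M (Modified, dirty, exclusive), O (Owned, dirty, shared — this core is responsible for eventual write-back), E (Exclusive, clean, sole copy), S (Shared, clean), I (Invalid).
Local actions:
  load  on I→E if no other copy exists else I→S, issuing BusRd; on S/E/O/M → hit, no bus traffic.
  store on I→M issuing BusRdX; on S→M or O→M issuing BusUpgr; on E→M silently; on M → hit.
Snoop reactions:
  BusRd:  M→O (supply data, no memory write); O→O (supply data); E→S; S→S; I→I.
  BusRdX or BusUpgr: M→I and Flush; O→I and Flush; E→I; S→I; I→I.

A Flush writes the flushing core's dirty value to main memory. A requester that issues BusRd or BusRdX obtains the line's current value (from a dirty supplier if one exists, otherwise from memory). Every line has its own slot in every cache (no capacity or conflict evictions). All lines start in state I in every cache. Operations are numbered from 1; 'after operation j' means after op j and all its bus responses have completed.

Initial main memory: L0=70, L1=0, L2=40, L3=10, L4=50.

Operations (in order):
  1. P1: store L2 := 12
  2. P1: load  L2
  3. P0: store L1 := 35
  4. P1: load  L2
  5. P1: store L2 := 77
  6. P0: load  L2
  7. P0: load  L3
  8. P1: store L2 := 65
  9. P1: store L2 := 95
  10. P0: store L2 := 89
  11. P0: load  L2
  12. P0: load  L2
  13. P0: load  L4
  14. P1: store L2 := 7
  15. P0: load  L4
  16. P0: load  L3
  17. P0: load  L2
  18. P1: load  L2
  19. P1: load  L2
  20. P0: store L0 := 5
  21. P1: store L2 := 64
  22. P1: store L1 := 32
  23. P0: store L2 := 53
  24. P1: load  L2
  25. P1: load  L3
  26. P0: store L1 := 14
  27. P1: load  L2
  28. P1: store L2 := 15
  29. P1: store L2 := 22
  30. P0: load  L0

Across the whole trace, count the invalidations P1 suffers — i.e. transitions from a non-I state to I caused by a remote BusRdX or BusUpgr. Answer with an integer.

1. P1: store L2 := 12  bus=[BusRdX]  L2: P0=I P1=M  mem[L2]=40
2. P1: load  L2  bus=[-]  L2: P0=I P1=M  mem[L2]=40
3. P0: store L1 := 35  bus=[BusRdX]  L1: P0=M P1=I  mem[L1]=0
4. P1: load  L2  bus=[-]  L2: P0=I P1=M  mem[L2]=40
5. P1: store L2 := 77  bus=[-]  L2: P0=I P1=M  mem[L2]=40
6. P0: load  L2  bus=[BusRd]  L2: P0=S P1=O  mem[L2]=40
7. P0: load  L3  bus=[BusRd]  L3: P0=E P1=I  mem[L3]=10
8. P1: store L2 := 65  bus=[BusUpgr]  L2: P0=I P1=M  mem[L2]=40
9. P1: store L2 := 95  bus=[-]  L2: P0=I P1=M  mem[L2]=40
10. P0: store L2 := 89  bus=[BusRdX,Flush]  L2: P0=M P1=I  mem[L2]=95
11. P0: load  L2  bus=[-]  L2: P0=M P1=I  mem[L2]=95
12. P0: load  L2  bus=[-]  L2: P0=M P1=I  mem[L2]=95
13. P0: load  L4  bus=[BusRd]  L4: P0=E P1=I  mem[L4]=50
14. P1: store L2 := 7  bus=[BusRdX,Flush]  L2: P0=I P1=M  mem[L2]=89
15. P0: load  L4  bus=[-]  L4: P0=E P1=I  mem[L4]=50
16. P0: load  L3  bus=[-]  L3: P0=E P1=I  mem[L3]=10
17. P0: load  L2  bus=[BusRd]  L2: P0=S P1=O  mem[L2]=89
18. P1: load  L2  bus=[-]  L2: P0=S P1=O  mem[L2]=89
19. P1: load  L2  bus=[-]  L2: P0=S P1=O  mem[L2]=89
20. P0: store L0 := 5  bus=[BusRdX]  L0: P0=M P1=I  mem[L0]=70
21. P1: store L2 := 64  bus=[BusUpgr]  L2: P0=I P1=M  mem[L2]=89
22. P1: store L1 := 32  bus=[BusRdX,Flush]  L1: P0=I P1=M  mem[L1]=35
23. P0: store L2 := 53  bus=[BusRdX,Flush]  L2: P0=M P1=I  mem[L2]=64
24. P1: load  L2  bus=[BusRd]  L2: P0=O P1=S  mem[L2]=64
25. P1: load  L3  bus=[BusRd]  L3: P0=S P1=S  mem[L3]=10
26. P0: store L1 := 14  bus=[BusRdX,Flush]  L1: P0=M P1=I  mem[L1]=32
27. P1: load  L2  bus=[-]  L2: P0=O P1=S  mem[L2]=64
28. P1: store L2 := 15  bus=[BusUpgr,Flush]  L2: P0=I P1=M  mem[L2]=53
29. P1: store L2 := 22  bus=[-]  L2: P0=I P1=M  mem[L2]=53
30. P0: load  L0  bus=[-]  L0: P0=M P1=I  mem[L0]=70

invalidations = 3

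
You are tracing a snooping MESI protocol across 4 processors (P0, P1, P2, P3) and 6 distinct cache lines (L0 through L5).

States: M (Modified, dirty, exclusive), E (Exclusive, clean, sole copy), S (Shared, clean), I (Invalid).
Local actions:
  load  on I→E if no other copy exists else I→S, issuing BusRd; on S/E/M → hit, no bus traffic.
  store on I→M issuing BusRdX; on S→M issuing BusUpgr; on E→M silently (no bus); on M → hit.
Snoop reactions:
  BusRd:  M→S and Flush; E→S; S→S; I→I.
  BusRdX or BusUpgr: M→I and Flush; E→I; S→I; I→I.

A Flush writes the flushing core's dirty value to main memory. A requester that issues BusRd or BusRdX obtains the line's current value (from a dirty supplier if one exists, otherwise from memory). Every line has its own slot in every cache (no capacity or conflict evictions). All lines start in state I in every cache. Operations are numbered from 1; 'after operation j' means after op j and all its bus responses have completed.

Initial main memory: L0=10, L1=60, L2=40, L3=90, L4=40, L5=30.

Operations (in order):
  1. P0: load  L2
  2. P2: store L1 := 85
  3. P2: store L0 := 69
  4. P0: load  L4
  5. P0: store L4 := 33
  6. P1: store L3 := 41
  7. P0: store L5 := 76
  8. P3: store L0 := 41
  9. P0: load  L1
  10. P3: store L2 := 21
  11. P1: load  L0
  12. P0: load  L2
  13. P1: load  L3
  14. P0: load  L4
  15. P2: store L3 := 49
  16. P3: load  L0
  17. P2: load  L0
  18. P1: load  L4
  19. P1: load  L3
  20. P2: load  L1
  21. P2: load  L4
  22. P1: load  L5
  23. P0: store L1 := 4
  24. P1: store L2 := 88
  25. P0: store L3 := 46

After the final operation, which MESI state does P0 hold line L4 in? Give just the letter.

[1] P0: load  L2 | P0:E(40), P1:I, P2:I, P3:I | bus: BusRd
[2] P2: store L1 := 85 | P0:I, P1:I, P2:M(85), P3:I | bus: BusRdX
[3] P2: store L0 := 69 | P0:I, P1:I, P2:M(69), P3:I | bus: BusRdX
[4] P0: load  L4 | P0:E(40), P1:I, P2:I, P3:I | bus: BusRd
[5] P0: store L4 := 33 | P0:M(33), P1:I, P2:I, P3:I | bus: none
[6] P1: store L3 := 41 | P0:I, P1:M(41), P2:I, P3:I | bus: BusRdX
[7] P0: store L5 := 76 | P0:M(76), P1:I, P2:I, P3:I | bus: BusRdX
[8] P3: store L0 := 41 | P0:I, P1:I, P2:I, P3:M(41) | bus: BusRdX,Flush
[9] P0: load  L1 | P0:S(85), P1:I, P2:S(85), P3:I | bus: BusRd,Flush
[10] P3: store L2 := 21 | P0:I, P1:I, P2:I, P3:M(21) | bus: BusRdX
[11] P1: load  L0 | P0:I, P1:S(41), P2:I, P3:S(41) | bus: BusRd,Flush
[12] P0: load  L2 | P0:S(21), P1:I, P2:I, P3:S(21) | bus: BusRd,Flush
[13] P1: load  L3 | P0:I, P1:M(41), P2:I, P3:I | bus: none
[14] P0: load  L4 | P0:M(33), P1:I, P2:I, P3:I | bus: none
[15] P2: store L3 := 49 | P0:I, P1:I, P2:M(49), P3:I | bus: BusRdX,Flush
[16] P3: load  L0 | P0:I, P1:S(41), P2:I, P3:S(41) | bus: none
[17] P2: load  L0 | P0:I, P1:S(41), P2:S(41), P3:S(41) | bus: BusRd
[18] P1: load  L4 | P0:S(33), P1:S(33), P2:I, P3:I | bus: BusRd,Flush
[19] P1: load  L3 | P0:I, P1:S(49), P2:S(49), P3:I | bus: BusRd,Flush
[20] P2: load  L1 | P0:S(85), P1:I, P2:S(85), P3:I | bus: none
[21] P2: load  L4 | P0:S(33), P1:S(33), P2:S(33), P3:I | bus: BusRd
[22] P1: load  L5 | P0:S(76), P1:S(76), P2:I, P3:I | bus: BusRd,Flush
[23] P0: store L1 := 4 | P0:M(4), P1:I, P2:I, P3:I | bus: BusUpgr
[24] P1: store L2 := 88 | P0:I, P1:M(88), P2:I, P3:I | bus: BusRdX
[25] P0: store L3 := 46 | P0:M(46), P1:I, P2:I, P3:I | bus: BusRdX

state = S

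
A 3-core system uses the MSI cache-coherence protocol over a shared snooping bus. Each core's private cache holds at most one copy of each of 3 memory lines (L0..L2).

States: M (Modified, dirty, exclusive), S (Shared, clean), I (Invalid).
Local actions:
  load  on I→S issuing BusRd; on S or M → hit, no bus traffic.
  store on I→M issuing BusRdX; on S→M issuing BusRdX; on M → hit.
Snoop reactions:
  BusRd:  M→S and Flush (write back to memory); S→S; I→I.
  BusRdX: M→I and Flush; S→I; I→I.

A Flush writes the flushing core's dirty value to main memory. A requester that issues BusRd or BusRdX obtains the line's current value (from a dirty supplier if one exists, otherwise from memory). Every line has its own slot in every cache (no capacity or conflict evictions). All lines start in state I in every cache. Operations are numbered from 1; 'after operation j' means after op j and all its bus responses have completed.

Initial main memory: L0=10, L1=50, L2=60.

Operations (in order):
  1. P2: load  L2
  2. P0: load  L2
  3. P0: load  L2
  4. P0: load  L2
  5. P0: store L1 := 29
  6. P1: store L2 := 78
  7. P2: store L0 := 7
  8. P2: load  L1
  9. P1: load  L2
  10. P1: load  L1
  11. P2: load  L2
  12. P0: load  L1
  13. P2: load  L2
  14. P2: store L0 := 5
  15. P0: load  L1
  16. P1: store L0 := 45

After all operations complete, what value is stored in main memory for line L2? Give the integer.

step 1: P2: load  L2  ⟶  IIS  (L2)  txn=BusRd  M[L2]=60
step 2: P0: load  L2  ⟶  SIS  (L2)  txn=BusRd  M[L2]=60
step 3: P0: load  L2  ⟶  SIS  (L2)  txn=∅  M[L2]=60
step 4: P0: load  L2  ⟶  SIS  (L2)  txn=∅  M[L2]=60
step 5: P0: store L1 := 29  ⟶  MII  (L1)  txn=BusRdX  M[L1]=50
step 6: P1: store L2 := 78  ⟶  IMI  (L2)  txn=BusRdX  M[L2]=60
step 7: P2: store L0 := 7  ⟶  IIM  (L0)  txn=BusRdX  M[L0]=10
step 8: P2: load  L1  ⟶  SIS  (L1)  txn=BusRd+Flush  M[L1]=29
step 9: P1: load  L2  ⟶  IMI  (L2)  txn=∅  M[L2]=60
step 10: P1: load  L1  ⟶  SSS  (L1)  txn=BusRd  M[L1]=29
step 11: P2: load  L2  ⟶  ISS  (L2)  txn=BusRd+Flush  M[L2]=78
step 12: P0: load  L1  ⟶  SSS  (L1)  txn=∅  M[L1]=29
step 13: P2: load  L2  ⟶  ISS  (L2)  txn=∅  M[L2]=78
step 14: P2: store L0 := 5  ⟶  IIM  (L0)  txn=∅  M[L0]=10
step 15: P0: load  L1  ⟶  SSS  (L1)  txn=∅  M[L1]=29
step 16: P1: store L0 := 45  ⟶  IMI  (L0)  txn=BusRdX+Flush  M[L0]=5

memory[L2] = 78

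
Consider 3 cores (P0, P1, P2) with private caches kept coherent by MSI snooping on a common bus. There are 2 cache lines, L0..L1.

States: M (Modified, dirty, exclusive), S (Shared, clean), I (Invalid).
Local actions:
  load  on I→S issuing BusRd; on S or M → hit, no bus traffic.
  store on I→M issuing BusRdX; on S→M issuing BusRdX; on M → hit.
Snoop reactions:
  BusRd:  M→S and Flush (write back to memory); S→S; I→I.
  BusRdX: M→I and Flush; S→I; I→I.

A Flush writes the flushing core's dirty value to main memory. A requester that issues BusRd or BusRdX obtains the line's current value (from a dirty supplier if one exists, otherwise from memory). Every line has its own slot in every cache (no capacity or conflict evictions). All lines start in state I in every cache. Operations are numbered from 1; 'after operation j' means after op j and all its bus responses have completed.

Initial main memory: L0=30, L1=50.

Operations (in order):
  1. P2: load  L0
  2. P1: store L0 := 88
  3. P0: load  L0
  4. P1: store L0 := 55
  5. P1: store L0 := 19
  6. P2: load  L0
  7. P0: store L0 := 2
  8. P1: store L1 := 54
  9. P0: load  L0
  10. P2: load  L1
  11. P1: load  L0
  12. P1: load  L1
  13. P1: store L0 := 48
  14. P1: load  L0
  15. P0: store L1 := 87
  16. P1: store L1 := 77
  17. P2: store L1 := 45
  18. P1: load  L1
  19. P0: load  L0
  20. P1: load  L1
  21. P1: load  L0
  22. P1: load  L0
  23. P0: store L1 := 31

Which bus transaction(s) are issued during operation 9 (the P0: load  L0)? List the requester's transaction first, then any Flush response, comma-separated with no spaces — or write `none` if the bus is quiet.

[1] P2: load  L0 | P0:I, P1:I, P2:S(30) | bus: BusRd
[2] P1: store L0 := 88 | P0:I, P1:M(88), P2:I | bus: BusRdX
[3] P0: load  L0 | P0:S(88), P1:S(88), P2:I | bus: BusRd,Flush
[4] P1: store L0 := 55 | P0:I, P1:M(55), P2:I | bus: BusRdX
[5] P1: store L0 := 19 | P0:I, P1:M(19), P2:I | bus: none
[6] P2: load  L0 | P0:I, P1:S(19), P2:S(19) | bus: BusRd,Flush
[7] P0: store L0 := 2 | P0:M(2), P1:I, P2:I | bus: BusRdX
[8] P1: store L1 := 54 | P0:I, P1:M(54), P2:I | bus: BusRdX
[9] P0: load  L0 | P0:M(2), P1:I, P2:I | bus: none
[10] P2: load  L1 | P0:I, P1:S(54), P2:S(54) | bus: BusRd,Flush
[11] P1: load  L0 | P0:S(2), P1:S(2), P2:I | bus: BusRd,Flush
[12] P1: load  L1 | P0:I, P1:S(54), P2:S(54) | bus: none
[13] P1: store L0 := 48 | P0:I, P1:M(48), P2:I | bus: BusRdX
[14] P1: load  L0 | P0:I, P1:M(48), P2:I | bus: none
[15] P0: store L1 := 87 | P0:M(87), P1:I, P2:I | bus: BusRdX
[16] P1: store L1 := 77 | P0:I, P1:M(77), P2:I | bus: BusRdX,Flush
[17] P2: store L1 := 45 | P0:I, P1:I, P2:M(45) | bus: BusRdX,Flush
[18] P1: load  L1 | P0:I, P1:S(45), P2:S(45) | bus: BusRd,Flush
[19] P0: load  L0 | P0:S(48), P1:S(48), P2:I | bus: BusRd,Flush
[20] P1: load  L1 | P0:I, P1:S(45), P2:S(45) | bus: none
[21] P1: load  L0 | P0:S(48), P1:S(48), P2:I | bus: none
[22] P1: load  L0 | P0:S(48), P1:S(48), P2:I | bus: none
[23] P0: store L1 := 31 | P0:M(31), P1:I, P2:I | bus: BusRdX

bus = none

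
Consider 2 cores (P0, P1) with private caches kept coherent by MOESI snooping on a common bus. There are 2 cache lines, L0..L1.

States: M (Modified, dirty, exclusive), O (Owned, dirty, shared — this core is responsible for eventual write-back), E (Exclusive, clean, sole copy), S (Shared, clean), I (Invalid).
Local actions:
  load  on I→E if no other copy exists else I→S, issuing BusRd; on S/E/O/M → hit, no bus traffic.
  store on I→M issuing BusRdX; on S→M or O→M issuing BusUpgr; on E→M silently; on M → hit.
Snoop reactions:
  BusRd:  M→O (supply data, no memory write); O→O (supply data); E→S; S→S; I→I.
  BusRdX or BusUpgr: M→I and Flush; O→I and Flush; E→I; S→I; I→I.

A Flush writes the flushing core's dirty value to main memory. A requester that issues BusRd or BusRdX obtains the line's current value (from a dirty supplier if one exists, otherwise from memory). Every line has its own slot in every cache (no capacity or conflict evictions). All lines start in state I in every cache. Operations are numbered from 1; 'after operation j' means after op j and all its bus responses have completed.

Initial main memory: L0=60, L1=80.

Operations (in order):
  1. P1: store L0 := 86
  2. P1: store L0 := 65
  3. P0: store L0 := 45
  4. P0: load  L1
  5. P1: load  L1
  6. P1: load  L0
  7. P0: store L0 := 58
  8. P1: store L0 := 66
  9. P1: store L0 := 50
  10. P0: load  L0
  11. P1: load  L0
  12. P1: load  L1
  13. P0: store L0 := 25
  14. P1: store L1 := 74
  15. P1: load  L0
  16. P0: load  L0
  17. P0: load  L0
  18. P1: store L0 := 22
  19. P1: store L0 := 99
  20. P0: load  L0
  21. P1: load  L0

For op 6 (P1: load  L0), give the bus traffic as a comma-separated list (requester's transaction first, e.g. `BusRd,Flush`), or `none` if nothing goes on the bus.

  op1 P1: store L0 := 86 → I/M on L0; bus BusRdX; mem=60
  op2 P1: store L0 := 65 → I/M on L0; bus (none); mem=60
  op3 P0: store L0 := 45 → M/I on L0; bus BusRdX Flush; mem=65
  op4 P0: load  L1 → E/I on L1; bus BusRd; mem=80
  op5 P1: load  L1 → S/S on L1; bus BusRd; mem=80
  op6 P1: load  L0 → O/S on L0; bus BusRd; mem=65
  op7 P0: store L0 := 58 → M/I on L0; bus BusUpgr; mem=65
  op8 P1: store L0 := 66 → I/M on L0; bus BusRdX Flush; mem=58
  op9 P1: store L0 := 50 → I/M on L0; bus (none); mem=58
  op10 P0: load  L0 → S/O on L0; bus BusRd; mem=58
  op11 P1: load  L0 → S/O on L0; bus (none); mem=58
  op12 P1: load  L1 → S/S on L1; bus (none); mem=80
  op13 P0: store L0 := 25 → M/I on L0; bus BusUpgr Flush; mem=50
  op14 P1: store L1 := 74 → I/M on L1; bus BusUpgr; mem=80
  op15 P1: load  L0 → O/S on L0; bus BusRd; mem=50
  op16 P0: load  L0 → O/S on L0; bus (none); mem=50
  op17 P0: load  L0 → O/S on L0; bus (none); mem=50
  op18 P1: store L0 := 22 → I/M on L0; bus BusUpgr Flush; mem=25
  op19 P1: store L0 := 99 → I/M on L0; bus (none); mem=25
  op20 P0: load  L0 → S/O on L0; bus BusRd; mem=25
  op21 P1: load  L0 → S/O on L0; bus (none); mem=25

bus = BusRd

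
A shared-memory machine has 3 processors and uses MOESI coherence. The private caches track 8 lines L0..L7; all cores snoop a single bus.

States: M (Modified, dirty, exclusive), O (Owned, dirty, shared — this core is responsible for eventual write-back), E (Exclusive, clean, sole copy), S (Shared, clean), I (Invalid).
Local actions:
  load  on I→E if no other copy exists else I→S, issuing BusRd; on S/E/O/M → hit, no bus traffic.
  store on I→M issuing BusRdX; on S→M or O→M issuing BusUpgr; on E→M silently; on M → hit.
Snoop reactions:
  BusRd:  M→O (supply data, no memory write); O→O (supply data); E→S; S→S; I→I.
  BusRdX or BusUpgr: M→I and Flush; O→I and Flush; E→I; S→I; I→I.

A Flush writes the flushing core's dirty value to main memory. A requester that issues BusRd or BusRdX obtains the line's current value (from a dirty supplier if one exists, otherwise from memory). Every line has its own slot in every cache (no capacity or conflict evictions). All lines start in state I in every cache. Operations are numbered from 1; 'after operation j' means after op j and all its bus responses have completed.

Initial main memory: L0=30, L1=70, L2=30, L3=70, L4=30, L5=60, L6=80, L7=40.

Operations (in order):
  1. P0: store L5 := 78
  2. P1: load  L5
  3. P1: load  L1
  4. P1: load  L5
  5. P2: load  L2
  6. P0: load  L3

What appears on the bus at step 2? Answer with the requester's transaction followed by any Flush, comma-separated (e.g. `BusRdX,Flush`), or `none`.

bus = BusRd

1. P0: store L5 := 78  bus=[BusRdX]  L5: P0=M P1=I P2=I  mem[L5]=60
2. P1: load  L5  bus=[BusRd]  L5: P0=O P1=S P2=I  mem[L5]=60
3. P1: load  L1  bus=[BusRd]  L1: P0=I P1=E P2=I  mem[L1]=70
4. P1: load  L5  bus=[-]  L5: P0=O P1=S P2=I  mem[L5]=60
5. P2: load  L2  bus=[BusRd]  L2: P0=I P1=I P2=E  mem[L2]=30
6. P0: load  L3  bus=[BusRd]  L3: P0=E P1=I P2=I  mem[L3]=70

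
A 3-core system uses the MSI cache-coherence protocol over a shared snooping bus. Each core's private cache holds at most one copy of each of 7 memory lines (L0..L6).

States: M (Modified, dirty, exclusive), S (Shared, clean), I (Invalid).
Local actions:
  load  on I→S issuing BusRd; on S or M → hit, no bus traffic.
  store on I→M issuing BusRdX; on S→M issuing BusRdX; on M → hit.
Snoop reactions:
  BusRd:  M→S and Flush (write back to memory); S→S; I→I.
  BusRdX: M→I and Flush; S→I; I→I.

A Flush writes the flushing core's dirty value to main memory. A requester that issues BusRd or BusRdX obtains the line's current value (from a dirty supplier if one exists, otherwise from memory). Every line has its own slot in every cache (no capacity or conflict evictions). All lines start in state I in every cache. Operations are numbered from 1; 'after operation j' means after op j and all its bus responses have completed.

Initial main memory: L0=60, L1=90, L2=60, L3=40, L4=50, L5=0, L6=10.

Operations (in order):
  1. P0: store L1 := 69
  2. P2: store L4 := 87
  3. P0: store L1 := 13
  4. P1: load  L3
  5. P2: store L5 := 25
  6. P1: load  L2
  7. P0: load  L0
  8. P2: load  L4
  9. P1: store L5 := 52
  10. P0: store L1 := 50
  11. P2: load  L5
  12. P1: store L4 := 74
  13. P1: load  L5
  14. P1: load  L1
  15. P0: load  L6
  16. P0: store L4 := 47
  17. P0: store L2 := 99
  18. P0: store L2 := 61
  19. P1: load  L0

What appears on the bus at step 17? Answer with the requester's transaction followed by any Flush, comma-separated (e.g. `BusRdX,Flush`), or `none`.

bus = BusRdX

[1] P0: store L1 := 69 | P0:M(69), P1:I, P2:I | bus: BusRdX
[2] P2: store L4 := 87 | P0:I, P1:I, P2:M(87) | bus: BusRdX
[3] P0: store L1 := 13 | P0:M(13), P1:I, P2:I | bus: none
[4] P1: load  L3 | P0:I, P1:S(40), P2:I | bus: BusRd
[5] P2: store L5 := 25 | P0:I, P1:I, P2:M(25) | bus: BusRdX
[6] P1: load  L2 | P0:I, P1:S(60), P2:I | bus: BusRd
[7] P0: load  L0 | P0:S(60), P1:I, P2:I | bus: BusRd
[8] P2: load  L4 | P0:I, P1:I, P2:M(87) | bus: none
[9] P1: store L5 := 52 | P0:I, P1:M(52), P2:I | bus: BusRdX,Flush
[10] P0: store L1 := 50 | P0:M(50), P1:I, P2:I | bus: none
[11] P2: load  L5 | P0:I, P1:S(52), P2:S(52) | bus: BusRd,Flush
[12] P1: store L4 := 74 | P0:I, P1:M(74), P2:I | bus: BusRdX,Flush
[13] P1: load  L5 | P0:I, P1:S(52), P2:S(52) | bus: none
[14] P1: load  L1 | P0:S(50), P1:S(50), P2:I | bus: BusRd,Flush
[15] P0: load  L6 | P0:S(10), P1:I, P2:I | bus: BusRd
[16] P0: store L4 := 47 | P0:M(47), P1:I, P2:I | bus: BusRdX,Flush
[17] P0: store L2 := 99 | P0:M(99), P1:I, P2:I | bus: BusRdX
[18] P0: store L2 := 61 | P0:M(61), P1:I, P2:I | bus: none
[19] P1: load  L0 | P0:S(60), P1:S(60), P2:I | bus: BusRd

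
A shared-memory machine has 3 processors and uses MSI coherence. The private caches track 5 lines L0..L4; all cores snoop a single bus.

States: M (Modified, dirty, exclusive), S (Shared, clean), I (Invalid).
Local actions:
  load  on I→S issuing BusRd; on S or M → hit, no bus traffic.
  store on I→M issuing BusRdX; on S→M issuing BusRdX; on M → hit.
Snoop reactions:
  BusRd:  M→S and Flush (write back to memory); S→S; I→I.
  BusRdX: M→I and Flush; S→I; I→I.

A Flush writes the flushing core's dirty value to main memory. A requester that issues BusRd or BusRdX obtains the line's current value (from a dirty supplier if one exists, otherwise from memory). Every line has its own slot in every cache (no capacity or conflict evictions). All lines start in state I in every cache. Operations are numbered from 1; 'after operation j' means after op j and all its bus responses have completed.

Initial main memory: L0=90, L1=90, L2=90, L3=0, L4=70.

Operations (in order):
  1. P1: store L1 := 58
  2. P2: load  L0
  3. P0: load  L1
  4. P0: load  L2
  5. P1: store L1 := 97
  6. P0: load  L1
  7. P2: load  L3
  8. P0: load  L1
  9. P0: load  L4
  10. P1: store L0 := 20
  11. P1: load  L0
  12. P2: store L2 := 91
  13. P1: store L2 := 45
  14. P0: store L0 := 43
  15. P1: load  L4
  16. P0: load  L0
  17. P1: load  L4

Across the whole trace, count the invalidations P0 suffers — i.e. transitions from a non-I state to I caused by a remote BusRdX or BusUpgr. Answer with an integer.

[1] P1: store L1 := 58 | P0:I, P1:M(58), P2:I | bus: BusRdX
[2] P2: load  L0 | P0:I, P1:I, P2:S(90) | bus: BusRd
[3] P0: load  L1 | P0:S(58), P1:S(58), P2:I | bus: BusRd,Flush
[4] P0: load  L2 | P0:S(90), P1:I, P2:I | bus: BusRd
[5] P1: store L1 := 97 | P0:I, P1:M(97), P2:I | bus: BusRdX
[6] P0: load  L1 | P0:S(97), P1:S(97), P2:I | bus: BusRd,Flush
[7] P2: load  L3 | P0:I, P1:I, P2:S(0) | bus: BusRd
[8] P0: load  L1 | P0:S(97), P1:S(97), P2:I | bus: none
[9] P0: load  L4 | P0:S(70), P1:I, P2:I | bus: BusRd
[10] P1: store L0 := 20 | P0:I, P1:M(20), P2:I | bus: BusRdX
[11] P1: load  L0 | P0:I, P1:M(20), P2:I | bus: none
[12] P2: store L2 := 91 | P0:I, P1:I, P2:M(91) | bus: BusRdX
[13] P1: store L2 := 45 | P0:I, P1:M(45), P2:I | bus: BusRdX,Flush
[14] P0: store L0 := 43 | P0:M(43), P1:I, P2:I | bus: BusRdX,Flush
[15] P1: load  L4 | P0:S(70), P1:S(70), P2:I | bus: BusRd
[16] P0: load  L0 | P0:M(43), P1:I, P2:I | bus: none
[17] P1: load  L4 | P0:S(70), P1:S(70), P2:I | bus: none

invalidations = 2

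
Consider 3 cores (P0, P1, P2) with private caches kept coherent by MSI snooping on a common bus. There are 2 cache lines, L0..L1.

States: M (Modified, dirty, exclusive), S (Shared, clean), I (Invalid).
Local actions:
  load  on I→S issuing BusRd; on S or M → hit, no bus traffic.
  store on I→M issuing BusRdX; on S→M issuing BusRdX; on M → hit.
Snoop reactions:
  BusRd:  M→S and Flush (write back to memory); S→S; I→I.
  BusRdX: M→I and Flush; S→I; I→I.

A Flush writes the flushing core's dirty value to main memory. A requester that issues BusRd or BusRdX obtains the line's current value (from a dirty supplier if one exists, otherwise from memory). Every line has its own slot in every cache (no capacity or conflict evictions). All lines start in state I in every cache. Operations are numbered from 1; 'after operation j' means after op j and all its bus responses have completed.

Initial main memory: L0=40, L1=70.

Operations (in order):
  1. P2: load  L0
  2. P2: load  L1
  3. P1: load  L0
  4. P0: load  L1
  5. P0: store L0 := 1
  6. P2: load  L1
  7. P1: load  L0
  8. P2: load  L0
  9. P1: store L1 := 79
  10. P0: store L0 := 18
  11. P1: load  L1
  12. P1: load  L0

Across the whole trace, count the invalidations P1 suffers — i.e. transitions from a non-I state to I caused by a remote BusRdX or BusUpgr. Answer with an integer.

invalidations = 2

step 1: P2: load  L0  ⟶  IIS  (L0)  txn=BusRd  M[L0]=40
step 2: P2: load  L1  ⟶  IIS  (L1)  txn=BusRd  M[L1]=70
step 3: P1: load  L0  ⟶  ISS  (L0)  txn=BusRd  M[L0]=40
step 4: P0: load  L1  ⟶  SIS  (L1)  txn=BusRd  M[L1]=70
step 5: P0: store L0 := 1  ⟶  MII  (L0)  txn=BusRdX  M[L0]=40
step 6: P2: load  L1  ⟶  SIS  (L1)  txn=∅  M[L1]=70
step 7: P1: load  L0  ⟶  SSI  (L0)  txn=BusRd+Flush  M[L0]=1
step 8: P2: load  L0  ⟶  SSS  (L0)  txn=BusRd  M[L0]=1
step 9: P1: store L1 := 79  ⟶  IMI  (L1)  txn=BusRdX  M[L1]=70
step 10: P0: store L0 := 18  ⟶  MII  (L0)  txn=BusRdX  M[L0]=1
step 11: P1: load  L1  ⟶  IMI  (L1)  txn=∅  M[L1]=70
step 12: P1: load  L0  ⟶  SSI  (L0)  txn=BusRd+Flush  M[L0]=18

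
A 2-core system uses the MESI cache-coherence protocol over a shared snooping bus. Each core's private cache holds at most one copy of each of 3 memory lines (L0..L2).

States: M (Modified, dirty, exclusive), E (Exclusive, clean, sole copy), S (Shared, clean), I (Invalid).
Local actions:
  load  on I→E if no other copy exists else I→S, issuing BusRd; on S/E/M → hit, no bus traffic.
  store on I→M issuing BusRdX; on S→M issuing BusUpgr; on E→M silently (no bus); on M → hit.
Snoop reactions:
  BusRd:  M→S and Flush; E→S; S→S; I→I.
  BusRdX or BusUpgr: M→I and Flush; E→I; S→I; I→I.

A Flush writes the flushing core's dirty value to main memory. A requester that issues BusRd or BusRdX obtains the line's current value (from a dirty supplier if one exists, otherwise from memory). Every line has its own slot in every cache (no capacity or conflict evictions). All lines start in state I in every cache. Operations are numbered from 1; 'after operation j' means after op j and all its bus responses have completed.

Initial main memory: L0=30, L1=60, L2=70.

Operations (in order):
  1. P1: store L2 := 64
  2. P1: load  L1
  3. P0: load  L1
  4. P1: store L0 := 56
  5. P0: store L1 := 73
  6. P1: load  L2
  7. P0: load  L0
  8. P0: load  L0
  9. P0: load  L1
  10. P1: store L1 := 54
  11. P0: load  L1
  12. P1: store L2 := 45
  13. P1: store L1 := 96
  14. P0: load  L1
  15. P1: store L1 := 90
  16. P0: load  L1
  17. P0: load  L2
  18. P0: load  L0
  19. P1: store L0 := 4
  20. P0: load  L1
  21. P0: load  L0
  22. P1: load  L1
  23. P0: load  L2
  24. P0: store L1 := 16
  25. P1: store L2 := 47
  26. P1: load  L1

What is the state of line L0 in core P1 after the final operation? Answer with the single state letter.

1. P1: store L2 := 64  bus=[BusRdX]  L2: P0=I P1=M  mem[L2]=70
2. P1: load  L1  bus=[BusRd]  L1: P0=I P1=E  mem[L1]=60
3. P0: load  L1  bus=[BusRd]  L1: P0=S P1=S  mem[L1]=60
4. P1: store L0 := 56  bus=[BusRdX]  L0: P0=I P1=M  mem[L0]=30
5. P0: store L1 := 73  bus=[BusUpgr]  L1: P0=M P1=I  mem[L1]=60
6. P1: load  L2  bus=[-]  L2: P0=I P1=M  mem[L2]=70
7. P0: load  L0  bus=[BusRd,Flush]  L0: P0=S P1=S  mem[L0]=56
8. P0: load  L0  bus=[-]  L0: P0=S P1=S  mem[L0]=56
9. P0: load  L1  bus=[-]  L1: P0=M P1=I  mem[L1]=60
10. P1: store L1 := 54  bus=[BusRdX,Flush]  L1: P0=I P1=M  mem[L1]=73
11. P0: load  L1  bus=[BusRd,Flush]  L1: P0=S P1=S  mem[L1]=54
12. P1: store L2 := 45  bus=[-]  L2: P0=I P1=M  mem[L2]=70
13. P1: store L1 := 96  bus=[BusUpgr]  L1: P0=I P1=M  mem[L1]=54
14. P0: load  L1  bus=[BusRd,Flush]  L1: P0=S P1=S  mem[L1]=96
15. P1: store L1 := 90  bus=[BusUpgr]  L1: P0=I P1=M  mem[L1]=96
16. P0: load  L1  bus=[BusRd,Flush]  L1: P0=S P1=S  mem[L1]=90
17. P0: load  L2  bus=[BusRd,Flush]  L2: P0=S P1=S  mem[L2]=45
18. P0: load  L0  bus=[-]  L0: P0=S P1=S  mem[L0]=56
19. P1: store L0 := 4  bus=[BusUpgr]  L0: P0=I P1=M  mem[L0]=56
20. P0: load  L1  bus=[-]  L1: P0=S P1=S  mem[L1]=90
21. P0: load  L0  bus=[BusRd,Flush]  L0: P0=S P1=S  mem[L0]=4
22. P1: load  L1  bus=[-]  L1: P0=S P1=S  mem[L1]=90
23. P0: load  L2  bus=[-]  L2: P0=S P1=S  mem[L2]=45
24. P0: store L1 := 16  bus=[BusUpgr]  L1: P0=M P1=I  mem[L1]=90
25. P1: store L2 := 47  bus=[BusUpgr]  L2: P0=I P1=M  mem[L2]=45
26. P1: load  L1  bus=[BusRd,Flush]  L1: P0=S P1=S  mem[L1]=16

state = S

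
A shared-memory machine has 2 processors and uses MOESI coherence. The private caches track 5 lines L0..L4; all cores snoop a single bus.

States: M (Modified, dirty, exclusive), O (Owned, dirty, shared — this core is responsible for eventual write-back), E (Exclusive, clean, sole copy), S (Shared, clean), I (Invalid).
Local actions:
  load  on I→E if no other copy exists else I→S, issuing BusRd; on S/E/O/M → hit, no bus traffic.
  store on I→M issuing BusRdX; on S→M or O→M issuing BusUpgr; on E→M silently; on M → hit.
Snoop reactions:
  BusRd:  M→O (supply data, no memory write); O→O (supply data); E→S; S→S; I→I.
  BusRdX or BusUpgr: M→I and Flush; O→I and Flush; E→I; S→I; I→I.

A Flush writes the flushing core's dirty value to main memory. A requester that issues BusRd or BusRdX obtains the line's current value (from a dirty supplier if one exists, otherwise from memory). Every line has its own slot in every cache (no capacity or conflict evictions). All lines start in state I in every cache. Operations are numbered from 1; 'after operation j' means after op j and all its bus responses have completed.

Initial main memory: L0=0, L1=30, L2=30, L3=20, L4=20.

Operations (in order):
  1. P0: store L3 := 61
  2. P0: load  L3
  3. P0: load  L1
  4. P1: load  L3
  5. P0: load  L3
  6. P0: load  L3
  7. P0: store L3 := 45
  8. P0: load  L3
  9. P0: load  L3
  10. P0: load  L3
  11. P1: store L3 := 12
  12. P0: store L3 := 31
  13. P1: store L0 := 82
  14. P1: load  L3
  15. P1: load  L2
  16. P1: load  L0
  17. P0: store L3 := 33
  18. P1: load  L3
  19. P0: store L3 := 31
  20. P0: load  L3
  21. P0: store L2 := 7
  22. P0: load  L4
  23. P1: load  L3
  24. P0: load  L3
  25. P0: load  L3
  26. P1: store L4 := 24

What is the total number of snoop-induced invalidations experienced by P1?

invalidations = 5

  op1 P0: store L3 := 61 → M/I on L3; bus BusRdX; mem=20
  op2 P0: load  L3 → M/I on L3; bus (none); mem=20
  op3 P0: load  L1 → E/I on L1; bus BusRd; mem=30
  op4 P1: load  L3 → O/S on L3; bus BusRd; mem=20
  op5 P0: load  L3 → O/S on L3; bus (none); mem=20
  op6 P0: load  L3 → O/S on L3; bus (none); mem=20
  op7 P0: store L3 := 45 → M/I on L3; bus BusUpgr; mem=20
  op8 P0: load  L3 → M/I on L3; bus (none); mem=20
  op9 P0: load  L3 → M/I on L3; bus (none); mem=20
  op10 P0: load  L3 → M/I on L3; bus (none); mem=20
  op11 P1: store L3 := 12 → I/M on L3; bus BusRdX Flush; mem=45
  op12 P0: store L3 := 31 → M/I on L3; bus BusRdX Flush; mem=12
  op13 P1: store L0 := 82 → I/M on L0; bus BusRdX; mem=0
  op14 P1: load  L3 → O/S on L3; bus BusRd; mem=12
  op15 P1: load  L2 → I/E on L2; bus BusRd; mem=30
  op16 P1: load  L0 → I/M on L0; bus (none); mem=0
  op17 P0: store L3 := 33 → M/I on L3; bus BusUpgr; mem=12
  op18 P1: load  L3 → O/S on L3; bus BusRd; mem=12
  op19 P0: store L3 := 31 → M/I on L3; bus BusUpgr; mem=12
  op20 P0: load  L3 → M/I on L3; bus (none); mem=12
  op21 P0: store L2 := 7 → M/I on L2; bus BusRdX; mem=30
  op22 P0: load  L4 → E/I on L4; bus BusRd; mem=20
  op23 P1: load  L3 → O/S on L3; bus BusRd; mem=12
  op24 P0: load  L3 → O/S on L3; bus (none); mem=12
  op25 P0: load  L3 → O/S on L3; bus (none); mem=12
  op26 P1: store L4 := 24 → I/M on L4; bus BusRdX; mem=20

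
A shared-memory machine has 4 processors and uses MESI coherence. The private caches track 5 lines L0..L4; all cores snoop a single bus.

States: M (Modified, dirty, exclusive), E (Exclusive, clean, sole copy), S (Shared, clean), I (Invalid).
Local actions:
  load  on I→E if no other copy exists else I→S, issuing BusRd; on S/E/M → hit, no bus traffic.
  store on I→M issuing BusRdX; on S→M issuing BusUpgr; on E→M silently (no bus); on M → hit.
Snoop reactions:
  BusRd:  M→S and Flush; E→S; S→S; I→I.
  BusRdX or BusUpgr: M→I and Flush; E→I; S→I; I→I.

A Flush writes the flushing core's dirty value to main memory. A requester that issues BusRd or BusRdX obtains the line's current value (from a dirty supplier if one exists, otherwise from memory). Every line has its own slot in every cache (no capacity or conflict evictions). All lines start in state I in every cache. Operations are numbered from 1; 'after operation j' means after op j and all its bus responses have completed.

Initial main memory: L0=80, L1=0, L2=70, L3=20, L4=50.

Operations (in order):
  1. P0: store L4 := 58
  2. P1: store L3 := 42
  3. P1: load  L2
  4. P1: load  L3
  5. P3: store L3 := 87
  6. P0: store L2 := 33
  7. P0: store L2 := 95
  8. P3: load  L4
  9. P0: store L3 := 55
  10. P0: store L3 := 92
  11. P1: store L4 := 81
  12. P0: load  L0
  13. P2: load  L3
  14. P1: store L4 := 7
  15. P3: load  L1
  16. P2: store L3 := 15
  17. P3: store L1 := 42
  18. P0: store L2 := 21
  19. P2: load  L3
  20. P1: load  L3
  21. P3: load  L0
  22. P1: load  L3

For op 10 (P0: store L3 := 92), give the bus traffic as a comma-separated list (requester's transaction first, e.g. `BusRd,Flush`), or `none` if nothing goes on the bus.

bus = none

step 1: P0: store L4 := 58  ⟶  MIII  (L4)  txn=BusRdX  M[L4]=50
step 2: P1: store L3 := 42  ⟶  IMII  (L3)  txn=BusRdX  M[L3]=20
step 3: P1: load  L2  ⟶  IEII  (L2)  txn=BusRd  M[L2]=70
step 4: P1: load  L3  ⟶  IMII  (L3)  txn=∅  M[L3]=20
step 5: P3: store L3 := 87  ⟶  IIIM  (L3)  txn=BusRdX+Flush  M[L3]=42
step 6: P0: store L2 := 33  ⟶  MIII  (L2)  txn=BusRdX  M[L2]=70
step 7: P0: store L2 := 95  ⟶  MIII  (L2)  txn=∅  M[L2]=70
step 8: P3: load  L4  ⟶  SIIS  (L4)  txn=BusRd+Flush  M[L4]=58
step 9: P0: store L3 := 55  ⟶  MIII  (L3)  txn=BusRdX+Flush  M[L3]=87
step 10: P0: store L3 := 92  ⟶  MIII  (L3)  txn=∅  M[L3]=87
step 11: P1: store L4 := 81  ⟶  IMII  (L4)  txn=BusRdX  M[L4]=58
step 12: P0: load  L0  ⟶  EIII  (L0)  txn=BusRd  M[L0]=80
step 13: P2: load  L3  ⟶  SISI  (L3)  txn=BusRd+Flush  M[L3]=92
step 14: P1: store L4 := 7  ⟶  IMII  (L4)  txn=∅  M[L4]=58
step 15: P3: load  L1  ⟶  IIIE  (L1)  txn=BusRd  M[L1]=0
step 16: P2: store L3 := 15  ⟶  IIMI  (L3)  txn=BusUpgr  M[L3]=92
step 17: P3: store L1 := 42  ⟶  IIIM  (L1)  txn=∅  M[L1]=0
step 18: P0: store L2 := 21  ⟶  MIII  (L2)  txn=∅  M[L2]=70
step 19: P2: load  L3  ⟶  IIMI  (L3)  txn=∅  M[L3]=92
step 20: P1: load  L3  ⟶  ISSI  (L3)  txn=BusRd+Flush  M[L3]=15
step 21: P3: load  L0  ⟶  SIIS  (L0)  txn=BusRd  M[L0]=80
step 22: P1: load  L3  ⟶  ISSI  (L3)  txn=∅  M[L3]=15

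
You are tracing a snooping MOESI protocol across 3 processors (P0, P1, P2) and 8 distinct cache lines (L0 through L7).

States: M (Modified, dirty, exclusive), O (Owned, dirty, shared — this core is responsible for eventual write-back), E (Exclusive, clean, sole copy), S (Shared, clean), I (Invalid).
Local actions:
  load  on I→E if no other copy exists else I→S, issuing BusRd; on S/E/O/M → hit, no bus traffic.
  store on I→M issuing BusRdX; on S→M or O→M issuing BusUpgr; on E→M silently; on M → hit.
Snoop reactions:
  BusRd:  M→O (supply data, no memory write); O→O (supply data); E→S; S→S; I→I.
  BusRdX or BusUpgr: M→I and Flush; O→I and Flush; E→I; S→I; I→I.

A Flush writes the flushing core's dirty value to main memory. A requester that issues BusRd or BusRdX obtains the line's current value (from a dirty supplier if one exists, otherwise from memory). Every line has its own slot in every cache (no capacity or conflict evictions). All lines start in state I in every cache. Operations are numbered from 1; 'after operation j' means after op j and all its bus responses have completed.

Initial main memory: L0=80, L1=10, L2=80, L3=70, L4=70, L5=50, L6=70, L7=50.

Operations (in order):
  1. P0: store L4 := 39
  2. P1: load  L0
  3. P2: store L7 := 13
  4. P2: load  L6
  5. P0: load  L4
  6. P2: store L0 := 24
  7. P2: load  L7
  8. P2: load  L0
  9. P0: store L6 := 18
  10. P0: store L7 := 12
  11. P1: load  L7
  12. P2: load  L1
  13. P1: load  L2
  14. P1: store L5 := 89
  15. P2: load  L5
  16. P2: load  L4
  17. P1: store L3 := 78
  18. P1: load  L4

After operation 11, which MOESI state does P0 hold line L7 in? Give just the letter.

step 1: P0: store L4 := 39  ⟶  MII  (L4)  txn=BusRdX  M[L4]=70
step 2: P1: load  L0  ⟶  IEI  (L0)  txn=BusRd  M[L0]=80
step 3: P2: store L7 := 13  ⟶  IIM  (L7)  txn=BusRdX  M[L7]=50
step 4: P2: load  L6  ⟶  IIE  (L6)  txn=BusRd  M[L6]=70
step 5: P0: load  L4  ⟶  MII  (L4)  txn=∅  M[L4]=70
step 6: P2: store L0 := 24  ⟶  IIM  (L0)  txn=BusRdX  M[L0]=80
step 7: P2: load  L7  ⟶  IIM  (L7)  txn=∅  M[L7]=50
step 8: P2: load  L0  ⟶  IIM  (L0)  txn=∅  M[L0]=80
step 9: P0: store L6 := 18  ⟶  MII  (L6)  txn=BusRdX  M[L6]=70
step 10: P0: store L7 := 12  ⟶  MII  (L7)  txn=BusRdX+Flush  M[L7]=13
step 11: P1: load  L7  ⟶  OSI  (L7)  txn=BusRd  M[L7]=13
step 12: P2: load  L1  ⟶  IIE  (L1)  txn=BusRd  M[L1]=10
step 13: P1: load  L2  ⟶  IEI  (L2)  txn=BusRd  M[L2]=80
step 14: P1: store L5 := 89  ⟶  IMI  (L5)  txn=BusRdX  M[L5]=50
step 15: P2: load  L5  ⟶  IOS  (L5)  txn=BusRd  M[L5]=50
step 16: P2: load  L4  ⟶  OIS  (L4)  txn=BusRd  M[L4]=70
step 17: P1: store L3 := 78  ⟶  IMI  (L3)  txn=BusRdX  M[L3]=70
step 18: P1: load  L4  ⟶  OSS  (L4)  txn=BusRd  M[L4]=70

state = O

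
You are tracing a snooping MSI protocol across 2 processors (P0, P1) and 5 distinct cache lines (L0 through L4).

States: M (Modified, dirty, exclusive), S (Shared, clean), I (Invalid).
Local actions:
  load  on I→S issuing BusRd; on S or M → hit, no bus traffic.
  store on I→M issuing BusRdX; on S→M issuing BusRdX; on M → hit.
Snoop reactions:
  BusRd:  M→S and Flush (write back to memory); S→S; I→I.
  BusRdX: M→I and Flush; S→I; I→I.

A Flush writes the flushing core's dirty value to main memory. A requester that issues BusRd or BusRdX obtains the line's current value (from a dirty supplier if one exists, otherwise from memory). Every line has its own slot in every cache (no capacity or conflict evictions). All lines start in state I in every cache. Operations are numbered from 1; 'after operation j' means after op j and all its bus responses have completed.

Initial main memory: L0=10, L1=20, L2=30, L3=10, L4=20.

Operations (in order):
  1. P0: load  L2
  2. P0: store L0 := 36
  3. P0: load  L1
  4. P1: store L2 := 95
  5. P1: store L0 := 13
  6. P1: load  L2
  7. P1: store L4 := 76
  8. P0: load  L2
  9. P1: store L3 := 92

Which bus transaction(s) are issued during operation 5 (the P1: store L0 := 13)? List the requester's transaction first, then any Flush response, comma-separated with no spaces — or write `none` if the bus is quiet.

1. P0: load  L2  bus=[BusRd]  L2: P0=S P1=I  mem[L2]=30
2. P0: store L0 := 36  bus=[BusRdX]  L0: P0=M P1=I  mem[L0]=10
3. P0: load  L1  bus=[BusRd]  L1: P0=S P1=I  mem[L1]=20
4. P1: store L2 := 95  bus=[BusRdX]  L2: P0=I P1=M  mem[L2]=30
5. P1: store L0 := 13  bus=[BusRdX,Flush]  L0: P0=I P1=M  mem[L0]=36
6. P1: load  L2  bus=[-]  L2: P0=I P1=M  mem[L2]=30
7. P1: store L4 := 76  bus=[BusRdX]  L4: P0=I P1=M  mem[L4]=20
8. P0: load  L2  bus=[BusRd,Flush]  L2: P0=S P1=S  mem[L2]=95
9. P1: store L3 := 92  bus=[BusRdX]  L3: P0=I P1=M  mem[L3]=10

bus = BusRdX,Flush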